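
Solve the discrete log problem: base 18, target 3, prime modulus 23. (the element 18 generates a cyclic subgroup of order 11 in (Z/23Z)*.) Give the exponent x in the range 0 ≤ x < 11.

Successive powers of 18 modulo 23:
  18^0=1  18^1=18  18^2=2  18^3=13  18^4=4  18^5=3
So 18^5 ≡ 3 (mod 23), giving x = 5.

5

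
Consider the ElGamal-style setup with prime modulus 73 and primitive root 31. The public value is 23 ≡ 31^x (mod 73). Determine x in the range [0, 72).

Baby-step giant-step with m = ceil(sqrt(72)) = 9.
Baby table (31^j mod 73 for j=0..8):
  0:1  1:31  2:12  3:7  4:71  5:11  6:49  7:59
  8:4
Giant step factor: 31^(-9) ≡ 63 (mod 73).
Scan 23·63^i mod 73 for i = 0, 1, …:
  i=0: 23   i=1: 62   i=2: 37   i=3: 68
  i=4: 50   i=5: 11
Match at i=5, j=5: x = 5·9 + 5 = 50.

50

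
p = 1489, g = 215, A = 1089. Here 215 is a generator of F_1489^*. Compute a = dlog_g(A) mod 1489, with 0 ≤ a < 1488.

1448

Baby-step giant-step with m = ceil(sqrt(1488)) = 39.
Baby table (215^j mod 1489 for j=0..38):
  0:1  1:215  2:66  3:789  4:1378  5:1448  6:119  7:272
  8:409  9:84  10:192  11:1077  12:760  13:1099  14:1023  15:1062
  16:513  17:109  18:1100  19:1238  20:1128  21:1302  22:1487  23:1059
  24:1357  25:1400  26:222  27:82  28:1251  29:945  30:671  31:1321
  32:1105  33:824  34:1458  35:780  36:932  37:854  38:463
Giant step factor: 215^(-39) ≡ 362 (mod 1489).
Scan 1089·362^i mod 1489 for i = 0, 1, …:
  i=0: 1089   i=1: 1122   i=2: 1156   i=3: 63
  i=4: 471   i=5: 756   i=6: 1185   i=7: 138
  i=8: 819   i=9: 167     …   i=36: 4
  i=37: 1448
Match at i=37, j=5: a = 37·39 + 5 = 1448.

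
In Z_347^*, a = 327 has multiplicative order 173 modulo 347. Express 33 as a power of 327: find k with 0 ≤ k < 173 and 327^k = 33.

Successive powers of 327 modulo 347:
  327^0=1  327^1=327  327^2=53  327^3=328  327^4=33
So 327^4 ≡ 33 (mod 347), giving k = 4.

4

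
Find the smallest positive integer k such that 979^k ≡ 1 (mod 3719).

1859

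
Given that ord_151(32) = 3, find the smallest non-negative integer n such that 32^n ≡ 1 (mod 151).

0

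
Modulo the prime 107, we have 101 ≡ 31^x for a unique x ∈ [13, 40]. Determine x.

36

Compute 31^13 mod 107 = 58, then multiply by 31 repeatedly:
  31^13=58  31^14=86  31^15=98  31^16=42  31^17=18
  31^18=23  31^19=71  31^20=61  31^21=72  31^22=92
  31^23=70  31^24=30  31^25=74  31^26=47  31^27=66
  31^28=13  31^29=82  31^30=81  31^31=50  31^32=52
  31^33=7  31^34=3  31^35=93  31^36=101
Found 101 at exponent 36.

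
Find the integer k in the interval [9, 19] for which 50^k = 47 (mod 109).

13

Compute 50^9 mod 109 = 41, then multiply by 50 repeatedly:
  50^9=41  50^10=88  50^11=40  50^12=38  50^13=47
Found 47 at exponent 13.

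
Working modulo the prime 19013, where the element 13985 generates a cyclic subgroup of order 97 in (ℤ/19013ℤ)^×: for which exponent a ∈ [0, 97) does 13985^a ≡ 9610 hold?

15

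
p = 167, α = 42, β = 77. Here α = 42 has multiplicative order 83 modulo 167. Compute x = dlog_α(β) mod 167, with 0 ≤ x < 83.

21

Baby-step giant-step with m = ceil(sqrt(83)) = 10.
Baby table (42^j mod 167 for j=0..9):
  0:1  1:42  2:94  3:107  4:152  5:38  6:93  7:65
  8:58  9:98
Giant step factor: 42^(-10) ≡ 150 (mod 167).
Scan 77·150^i mod 167 for i = 0, 1, …:
  i=0: 77   i=1: 27   i=2: 42
Match at i=2, j=1: x = 2·10 + 1 = 21.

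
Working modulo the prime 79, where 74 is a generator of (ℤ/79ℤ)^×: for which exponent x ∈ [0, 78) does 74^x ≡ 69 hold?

Baby-step giant-step with m = ceil(sqrt(78)) = 9.
Baby table (74^j mod 79 for j=0..8):
  0:1  1:74  2:25  3:33  4:72  5:35  6:62  7:6
  8:49
Giant step factor: 74^(-9) ≡ 69 (mod 79).
Scan 69·69^i mod 79 for i = 0, 1, …:
  i=0: 69   i=1: 21   i=2: 27   i=3: 46
  i=4: 14   i=5: 18   i=6: 57   i=7: 62
Match at i=7, j=6: x = 7·9 + 6 = 69.

69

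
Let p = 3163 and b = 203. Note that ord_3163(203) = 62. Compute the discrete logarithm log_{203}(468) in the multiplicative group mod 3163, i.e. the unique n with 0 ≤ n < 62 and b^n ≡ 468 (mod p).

44

Baby-step giant-step with m = ceil(sqrt(62)) = 8.
Baby table (203^j mod 3163 for j=0..7):
  0:1  1:203  2:90  3:2455  4:1774  5:2703  6:1510  7:2882
Giant step factor: 203^(-8) ≡ 1596 (mod 3163).
Scan 468·1596^i mod 3163 for i = 0, 1, …:
  i=0: 468   i=1: 460   i=2: 344   i=3: 1825
  i=4: 2740   i=5: 1774
Match at i=5, j=4: n = 5·8 + 4 = 44.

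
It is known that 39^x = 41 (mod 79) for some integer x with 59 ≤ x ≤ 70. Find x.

Compute 39^59 mod 79 = 35, then multiply by 39 repeatedly:
  39^59=35  39^60=22  39^61=68  39^62=45  39^63=17
  39^64=31  39^65=24  39^66=67  39^67=6  39^68=76
  39^69=41
Found 41 at exponent 69.

69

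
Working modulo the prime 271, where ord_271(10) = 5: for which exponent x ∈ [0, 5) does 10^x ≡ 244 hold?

4

Successive powers of 10 modulo 271:
  10^0=1  10^1=10  10^2=100  10^3=187  10^4=244
So 10^4 ≡ 244 (mod 271), giving x = 4.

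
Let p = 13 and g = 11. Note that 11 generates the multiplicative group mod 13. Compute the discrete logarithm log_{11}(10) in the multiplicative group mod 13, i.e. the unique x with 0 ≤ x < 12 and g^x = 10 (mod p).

10

Successive powers of 11 modulo 13:
  11^0=1  11^1=11  11^2=4  11^3=5  11^4=3  11^5=7
  11^6=12  11^7=2  11^8=9  11^9=8  11^10=10
So 11^10 ≡ 10 (mod 13), giving x = 10.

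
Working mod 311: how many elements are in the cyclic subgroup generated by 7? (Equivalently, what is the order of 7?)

The order of 7 must divide p − 1 = 310 = 2 · 5 · 31.
Divisors: 1, 2, 5, 10, 31, 62, 155, 310.
Check each in increasing order: 7^1 ≡ 7;  7^2 ≡ 49;  7^5 ≡ 13;  7^10 ≡ 169;  7^31 ≡ 1.
Smallest exponent giving 1 is 31.

31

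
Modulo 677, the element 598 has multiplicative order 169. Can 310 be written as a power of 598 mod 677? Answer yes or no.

no

310 ∈ ⟨598⟩ iff 310^169 ≡ 1 (mod 677), since |⟨598⟩| = 169.
310^169 mod 677 = 651.
Since 651 ≠ 1, 310 does not lie in the subgroup.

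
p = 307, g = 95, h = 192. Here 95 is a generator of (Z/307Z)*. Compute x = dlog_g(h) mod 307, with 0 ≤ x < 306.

Baby-step giant-step with m = ceil(sqrt(306)) = 18.
Baby table (95^j mod 307 for j=0..17):
  0:1  1:95  2:122  3:231  4:148  5:245  6:250  7:111
  8:107  9:34  10:160  11:157  12:179  13:120  14:41  15:211
  16:90  17:261
Giant step factor: 95^(-18) ≡ 81 (mod 307).
Scan 192·81^i mod 307 for i = 0, 1, …:
  i=0: 192   i=1: 202   i=2: 91   i=3: 3
  i=4: 243   i=5: 35   i=6: 72   i=7: 306
  i=8: 226   i=9: 193     …   i=14: 8
  i=15: 34
Match at i=15, j=9: x = 15·18 + 9 = 279.

279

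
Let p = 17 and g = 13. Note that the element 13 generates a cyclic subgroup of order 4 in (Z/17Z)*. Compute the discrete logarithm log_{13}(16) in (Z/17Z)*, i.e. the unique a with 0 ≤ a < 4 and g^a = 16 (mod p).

2

Successive powers of 13 modulo 17:
  13^0=1  13^1=13  13^2=16
So 13^2 ≡ 16 (mod 17), giving a = 2.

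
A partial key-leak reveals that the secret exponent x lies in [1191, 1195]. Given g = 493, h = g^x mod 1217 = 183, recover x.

Compute 493^1191 mod 1217 = 622, then multiply by 493 repeatedly:
  493^1191=622  493^1192=1179  493^1193=738  493^1194=1168  493^1195=183
Found 183 at exponent 1195.

1195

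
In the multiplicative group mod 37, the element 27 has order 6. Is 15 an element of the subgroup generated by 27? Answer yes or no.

no

⟨27⟩ has order 6; its elements mod 37 are {1, 10, 11, 26, 27, 36}.
15 is not in this set.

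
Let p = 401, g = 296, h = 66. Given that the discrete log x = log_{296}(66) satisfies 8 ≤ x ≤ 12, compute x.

Compute 296^8 mod 401 = 14, then multiply by 296 repeatedly:
  296^8=14  296^9=134  296^10=366  296^11=66
Found 66 at exponent 11.

11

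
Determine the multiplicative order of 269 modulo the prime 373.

The order of 269 must divide p − 1 = 372 = 2^2 · 3 · 31.
Divisors: 1, 2, 3, 4, 6, 12, 31, 62, 93, 124, 186, 372.
Check each in increasing order: 269^1 ≡ 269;  269^2 ≡ 372;  269^3 ≡ 104;  269^4 ≡ 1.
Smallest exponent giving 1 is 4.

4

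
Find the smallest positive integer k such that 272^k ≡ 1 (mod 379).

54

The order of 272 must divide p − 1 = 378 = 2 · 3^3 · 7.
Divisors: 1, 2, 3, 6, 7, 9, 14, 18, 21, 27, 42, 54, 63, 126, 189, 378.
Check each in increasing order: 272^1 ≡ 272;  272^2 ≡ 79;  272^3 ≡ 264;  272^6 ≡ 339;  272^7 ≡ 111;  272^9 ≡ 52;  272^14 ≡ 193;  272^18 ≡ 51;  272^21 ≡ 199;  272^27 ≡ 378;  272^42 ≡ 185;  272^54 ≡ 1.
Smallest exponent giving 1 is 54.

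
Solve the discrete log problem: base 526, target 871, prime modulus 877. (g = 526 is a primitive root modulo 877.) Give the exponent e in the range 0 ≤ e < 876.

Baby-step giant-step with m = ceil(sqrt(876)) = 30.
Baby table (526^j mod 877 for j=0..29):
  0:1  1:526  2:421  3:442  4:87  5:158  6:670  7:743
  8:553  9:591  10:408  11:620  12:753  13:551  14:416  15:443
  16:613  17:579  18:235  19:830  20:711  21:384  22:274  23:296
  24:467  25:82  26:159  27:319  28:287  29:118
Giant step factor: 526^(-30) ≡ 379 (mod 877).
Scan 871·379^i mod 877 for i = 0, 1, …:
  i=0: 871   i=1: 357   i=2: 245   i=3: 770
  i=4: 666   i=5: 715   i=6: 869   i=7: 476
  i=8: 619   i=9: 442
Match at i=9, j=3: e = 9·30 + 3 = 273.

273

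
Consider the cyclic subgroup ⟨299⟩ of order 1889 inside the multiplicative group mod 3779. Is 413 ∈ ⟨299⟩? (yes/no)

413 ∈ ⟨299⟩ iff 413^1889 ≡ 1 (mod 3779), since |⟨299⟩| = 1889.
413^1889 mod 3779 = 3778.
Since 3778 ≠ 1, 413 does not lie in the subgroup.

no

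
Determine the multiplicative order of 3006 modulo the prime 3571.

The order of 3006 must divide p − 1 = 3570 = 2 · 3 · 5 · 7 · 17.
Divisors: 1, 2, 3, 5, 6, 7, 10, 14, 15, 17, 21, 30, 34, 35, 42, 51, 70, 85, 102, 105, 119, 170, 210, 238, 255, 357, 510, 595, 714, 1190, 1785, 3570.
Check each in increasing order: 3006^1 ≡ 3006;  3006^2 ≡ 1406;  3006^3 ≡ 1943;  3006^5 ≡ 43;  3006^6 ≡ 702;  3006^7 ≡ 3322;  3006^10 ≡ 1849;  3006^14 ≡ 1294;  3006^15 ≡ 945;  3006^17 ≡ 258;  3006^21 ≡ 2755;  3006^30 ≡ 275;  3006^34 ≡ 2286;  3006^35 ≡ 1112;  3006^42 ≡ 1650;  3006^51 ≡ 573;  3006^70 ≡ 978;  3006^85 ≡ 2892;  3006^102 ≡ 3368;  3006^105 ≡ 1952;  3006^119 ≡ 1191;  3006^170 ≡ 382;  3006^210 ≡ 47;  3006^238 ≡ 794;  3006^255 ≡ 1305;  3006^357 ≡ 2910;  3006^510 ≡ 3229;  3006^595 ≡ 103;  3006^714 ≡ 1259;  3006^1190 ≡ 3467;  3006^1785 ≡ 1.
Smallest exponent giving 1 is 1785.

1785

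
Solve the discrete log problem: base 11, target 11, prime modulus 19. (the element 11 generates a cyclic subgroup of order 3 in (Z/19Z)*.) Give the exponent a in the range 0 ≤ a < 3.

Successive powers of 11 modulo 19:
  11^0=1  11^1=11
So 11^1 ≡ 11 (mod 19), giving a = 1.

1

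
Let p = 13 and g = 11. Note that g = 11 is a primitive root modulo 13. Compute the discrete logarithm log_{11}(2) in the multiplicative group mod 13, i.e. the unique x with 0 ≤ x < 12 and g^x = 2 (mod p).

7

Successive powers of 11 modulo 13:
  11^0=1  11^1=11  11^2=4  11^3=5  11^4=3  11^5=7
  11^6=12  11^7=2
So 11^7 ≡ 2 (mod 13), giving x = 7.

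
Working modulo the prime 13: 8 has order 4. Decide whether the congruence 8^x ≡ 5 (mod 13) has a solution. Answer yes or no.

yes

⟨8⟩ has order 4; its elements mod 13 are {1, 5, 8, 12}.
5 is in this set.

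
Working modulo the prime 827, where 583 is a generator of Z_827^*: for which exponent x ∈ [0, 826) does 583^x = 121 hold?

Baby-step giant-step with m = ceil(sqrt(826)) = 29.
Baby table (583^j mod 827 for j=0..28):
  0:1  1:583  2:819  3:298  4:64  5:97  6:315  7:51
  8:788  9:419  10:312  11:783  12:812  13:352  14:120  15:492
  16:694  17:199  18:237  19:62  20:585  21:331  22:282  23:660
  24:225  25:509  26:681  27:63  28:341
Giant step factor: 583^(-29) ≡ 530 (mod 827).
Scan 121·530^i mod 827 for i = 0, 1, …:
  i=0: 121   i=1: 451   i=2: 27   i=3: 251
  i=4: 710   i=5: 15   i=6: 507   i=7: 762
  i=8: 284   i=9: 6     …   i=18: 178
  i=19: 62
Match at i=19, j=19: x = 19·29 + 19 = 570.

570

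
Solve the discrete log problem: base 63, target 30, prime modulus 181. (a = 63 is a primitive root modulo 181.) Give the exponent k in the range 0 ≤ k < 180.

159

Baby-step giant-step with m = ceil(sqrt(180)) = 14.
Baby table (63^j mod 181 for j=0..13):
  0:1  1:63  2:168  3:86  4:169  5:149  6:156  7:54
  8:144  9:22  10:119  11:76  12:82  13:98
Giant step factor: 63^(-14) ≡ 172 (mod 181).
Scan 30·172^i mod 181 for i = 0, 1, …:
  i=0: 30   i=1: 92   i=2: 77   i=3: 31
  i=4: 83   i=5: 158   i=6: 26   i=7: 128
  i=8: 115   i=9: 51   i=10: 84   i=11: 149
Match at i=11, j=5: k = 11·14 + 5 = 159.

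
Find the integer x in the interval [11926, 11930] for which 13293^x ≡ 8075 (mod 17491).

11929

Compute 13293^11926 mod 17491 = 948, then multiply by 13293 repeatedly:
  13293^11926=948  13293^11927=8244  13293^11928=6377  13293^11929=8075
Found 8075 at exponent 11929.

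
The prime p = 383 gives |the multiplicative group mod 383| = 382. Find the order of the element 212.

The order of 212 must divide p − 1 = 382 = 2 · 191.
Divisors: 1, 2, 191, 382.
Check each in increasing order: 212^1 ≡ 212;  212^2 ≡ 133;  212^191 ≡ 382;  212^382 ≡ 1.
Smallest exponent giving 1 is 382.

382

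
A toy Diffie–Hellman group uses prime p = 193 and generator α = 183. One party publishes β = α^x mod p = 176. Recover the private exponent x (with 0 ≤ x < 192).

Baby-step giant-step with m = ceil(sqrt(192)) = 14.
Baby table (183^j mod 193 for j=0..13):
  0:1  1:183  2:100  3:158  4:157  5:167  6:67  7:102
  8:138  9:164  10:97  11:188  12:50  13:79
Giant step factor: 183^(-14) ≡ 75 (mod 193).
Scan 176·75^i mod 193 for i = 0, 1, …:
  i=0: 176   i=1: 76   i=2: 103   i=3: 5
  i=4: 182   i=5: 140   i=6: 78   i=7: 60
  i=8: 61   i=9: 136   i=10: 164
Match at i=10, j=9: x = 10·14 + 9 = 149.

149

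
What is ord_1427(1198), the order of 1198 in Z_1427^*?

The order of 1198 must divide p − 1 = 1426 = 2 · 23 · 31.
Divisors: 1, 2, 23, 31, 46, 62, 713, 1426.
Check each in increasing order: 1198^1 ≡ 1198;  1198^2 ≡ 1069;  1198^23 ≡ 1357;  1198^31 ≡ 197;  1198^46 ≡ 619;  1198^62 ≡ 280;  1198^713 ≡ 1426;  1198^1426 ≡ 1.
Smallest exponent giving 1 is 1426.

1426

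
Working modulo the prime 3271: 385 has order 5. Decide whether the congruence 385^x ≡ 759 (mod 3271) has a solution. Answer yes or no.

759 ∈ ⟨385⟩ iff 759^5 ≡ 1 (mod 3271), since |⟨385⟩| = 5.
759^5 mod 3271 = 1.
Since 1 = 1, 759 lies in the subgroup.

yes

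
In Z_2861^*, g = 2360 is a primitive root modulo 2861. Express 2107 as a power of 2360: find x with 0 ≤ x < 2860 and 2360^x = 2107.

1146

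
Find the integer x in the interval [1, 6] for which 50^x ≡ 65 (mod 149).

5

Compute 50^1 mod 149 = 50, then multiply by 50 repeatedly:
  50^1=50  50^2=116  50^3=138  50^4=46  50^5=65
Found 65 at exponent 5.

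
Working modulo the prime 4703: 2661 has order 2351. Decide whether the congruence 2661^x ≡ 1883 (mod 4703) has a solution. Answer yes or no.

no

1883 ∈ ⟨2661⟩ iff 1883^2351 ≡ 1 (mod 4703), since |⟨2661⟩| = 2351.
1883^2351 mod 4703 = 4702.
Since 4702 ≠ 1, 1883 does not lie in the subgroup.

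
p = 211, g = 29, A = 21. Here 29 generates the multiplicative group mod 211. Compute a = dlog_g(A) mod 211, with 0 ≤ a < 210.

28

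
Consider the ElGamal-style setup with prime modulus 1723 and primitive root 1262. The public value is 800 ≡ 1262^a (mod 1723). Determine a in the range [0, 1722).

1671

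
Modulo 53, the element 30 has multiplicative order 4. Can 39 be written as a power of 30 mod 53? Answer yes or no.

39 ∈ ⟨30⟩ iff 39^4 ≡ 1 (mod 53), since |⟨30⟩| = 4.
39^4 mod 53 = 44.
Since 44 ≠ 1, 39 does not lie in the subgroup.

no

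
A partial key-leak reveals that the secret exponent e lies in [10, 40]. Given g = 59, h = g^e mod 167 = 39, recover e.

37

Compute 59^10 mod 167 = 6, then multiply by 59 repeatedly:
  59^10=6  59^11=20  59^12=11  59^13=148  59^14=48
  59^15=160  59^16=88  59^17=15  59^18=50  59^19=111
  59^20=36  59^21=120  59^22=66  59^23=53  59^24=121
  59^25=125  59^26=27  59^27=90  59^28=133  59^29=165
  59^30=49  59^31=52  59^32=62  59^33=151  59^34=58
  59^35=82  59^36=162  59^37=39
Found 39 at exponent 37.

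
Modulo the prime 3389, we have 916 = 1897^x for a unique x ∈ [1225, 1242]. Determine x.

1236

Compute 1897^1225 mod 3389 = 139, then multiply by 1897 repeatedly:
  1897^1225=139  1897^1226=2730  1897^1227=418  1897^1228=3309  1897^1229=745
  1897^1230=52  1897^1231=363  1897^1232=644  1897^1233=1628  1897^1234=937
  1897^1235=1653  1897^1236=916
Found 916 at exponent 1236.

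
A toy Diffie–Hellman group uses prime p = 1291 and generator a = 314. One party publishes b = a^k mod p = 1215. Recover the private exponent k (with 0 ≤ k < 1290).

Baby-step giant-step with m = ceil(sqrt(1290)) = 36.
Baby table (314^j mod 1291 for j=0..35):
  0:1  1:314  2:480  3:964  4:602  5:542  6:1067  7:669
  8:924  9:952  10:707  11:1237  12:1118  13:1191  14:875  15:1058
  16:425  17:477  18:22  19:453  20:232  21:552  22:334  23:305
  24:236  25:517  26:963  27:288  28:62  29:103  30:67  31:382
  32:1176  33:38  34:313  35:166
Giant step factor: 314^(-36) ≡ 1283 (mod 1291).
Scan 1215·1283^i mod 1291 for i = 0, 1, …:
  i=0: 1215   i=1: 608   i=2: 300   i=3: 182
  i=4: 1126   i=5: 29   i=6: 1059   i=7: 565
  i=8: 644   i=9: 12     …   i=23: 1070
  i=24: 477
Match at i=24, j=17: k = 24·36 + 17 = 881.

881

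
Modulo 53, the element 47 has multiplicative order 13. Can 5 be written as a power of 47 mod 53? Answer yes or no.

no

⟨47⟩ has order 13; its elements mod 53 are {1, 10, 13, 15, 16, 24, 28, 36, 42, 44, 46, 47, 49}.
5 is not in this set.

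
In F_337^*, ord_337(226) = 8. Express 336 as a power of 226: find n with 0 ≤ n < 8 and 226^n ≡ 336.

4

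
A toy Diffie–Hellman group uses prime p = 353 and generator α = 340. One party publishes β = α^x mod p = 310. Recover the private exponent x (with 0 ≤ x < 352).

150

Baby-step giant-step with m = ceil(sqrt(352)) = 19.
Baby table (340^j mod 353 for j=0..18):
  0:1  1:340  2:169  3:274  4:321  5:63  6:240  7:57
  8:318  9:102  10:86  11:294  12:61  13:266  14:72  15:123
  16:166  17:313  18:167
Giant step factor: 340^(-19) ≡ 333 (mod 353).
Scan 310·333^i mod 353 for i = 0, 1, …:
  i=0: 310   i=1: 154   i=2: 97   i=3: 178
  i=4: 323   i=5: 247   i=6: 2   i=7: 313
Match at i=7, j=17: x = 7·19 + 17 = 150.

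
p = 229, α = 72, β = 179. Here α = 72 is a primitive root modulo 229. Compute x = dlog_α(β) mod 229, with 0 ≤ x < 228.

173

Baby-step giant-step with m = ceil(sqrt(228)) = 16.
Baby table (72^j mod 229 for j=0..15):
  0:1  1:72  2:146  3:207  4:19  5:223  6:26  7:40
  8:132  9:115  10:36  11:73  12:218  13:124  14:226  15:13
Giant step factor: 72^(-16) ≡ 126 (mod 229).
Scan 179·126^i mod 229 for i = 0, 1, …:
  i=0: 179   i=1: 112   i=2: 143   i=3: 156
  i=4: 191   i=5: 21   i=6: 127   i=7: 201
  i=8: 136   i=9: 190   i=10: 124
Match at i=10, j=13: x = 10·16 + 13 = 173.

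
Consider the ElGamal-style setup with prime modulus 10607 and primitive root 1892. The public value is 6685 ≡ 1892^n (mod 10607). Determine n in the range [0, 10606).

10571

Baby-step giant-step with m = ceil(sqrt(10606)) = 103.
Baby table (1892^j mod 10607 for j=0..102):
  0:1  1:1892  2:5105  3:6290  4:10233  5:3061  6:10597  7:2294
  8:1985  9:742  10:3740  11:1211  12:100  13:8881  14:1364  15:3187
  16:5028  17:9104  18:9607  19:6653  20:7574  21:10558  22:2755  23:4423
  24:10000  25:7719  26:9116  27:490  28:4271  29:8805  30:6070  31:7666
  32:4303  33:5707  34:10325  35:7413  36:2942  37:8196  38:10005  39:6572
  40:2820  41:119  42:2401  43:2896  44:6020  45:8529  46:3621  47:9417
  48:7811  49:2861  50:3442  51:10173  52:6218  53:1293  54:6746  55:3211
  56:8008  57:4340  58:1462  59:8284  60:6789  61:10318  62:4776  63:9635
  64:6594  65:2016  66:6359  67:2890  68:5275  69:9720  70:8309  71:1054
  72:52  73:2921  74:285  75:8870  76:1766  77:67  78:10087  79:2611
  80:7757  81:6763  82:3554  83:9937  84:5200  85:5711  86:7286  87:6619
  88:6888  89:6700  90:1035  91:6532  92:1389  93:8059  94:5369  95:7249
  96:257  97:8929  98:7324  99:4266  100:9952  101:1759  102:8037
Giant step factor: 1892^(-103) ≡ 9442 (mod 10607).
Scan 6685·9442^i mod 10607 for i = 0, 1, …:
  i=0: 6685   i=1: 8120   i=2: 1644   i=3: 4607
  i=4: 10594   i=5: 4538   i=6: 6123   i=7: 5216
  i=8: 1171   i=9: 4088     …   i=101: 2757
  i=102: 2016
Match at i=102, j=65: n = 102·103 + 65 = 10571.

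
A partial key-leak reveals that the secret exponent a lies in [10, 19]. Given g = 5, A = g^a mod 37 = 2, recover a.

11

Compute 5^10 mod 37 = 30, then multiply by 5 repeatedly:
  5^10=30  5^11=2
Found 2 at exponent 11.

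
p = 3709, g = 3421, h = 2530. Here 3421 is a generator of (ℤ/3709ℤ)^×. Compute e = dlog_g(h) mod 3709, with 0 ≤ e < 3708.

3404

Baby-step giant-step with m = ceil(sqrt(3708)) = 61.
Baby table (3421^j mod 3709 for j=0..60):
  0:1  1:3421  2:1346  3:1797  4:1724  5:494  6:2379  7:1013
  8:1267  9:2295  10:2951  11:3182  12:3416  13:2786  14:2485  15:157
  16:3001  17:3618  18:245  19:3620  20:3378  21:2603  22:3263  23:2342
  24:542  25:3391  26:2568  27:2216  28:3449  29:700  30:2395  31:114
  32:549  33:1375  34:863  35:3668  36:681  37:449  38:503  39:3496
  40:2000  41:2604  42:2975  43:3688  44:2339  45:1406  46:3062  47:886
  48:753  49:1967  50:981  51:3065  52:22  53:1082  54:3649  55:2444
  56:838  57:3450  58:412  59:32  60:1911
Giant step factor: 3421^(-61) ≡ 1387 (mod 3709).
Scan 2530·1387^i mod 3709 for i = 0, 1, …:
  i=0: 2530   i=1: 396   i=2: 320   i=3: 2469
  i=4: 1096   i=5: 3171   i=6: 3012   i=7: 1310
  i=8: 3269   i=9: 1705     …   i=54: 1646
  i=55: 1967
Match at i=55, j=49: e = 55·61 + 49 = 3404.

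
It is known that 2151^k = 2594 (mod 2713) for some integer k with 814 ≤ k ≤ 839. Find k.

823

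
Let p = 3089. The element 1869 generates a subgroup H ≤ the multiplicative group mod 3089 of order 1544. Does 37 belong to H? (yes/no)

no

37 ∈ ⟨1869⟩ iff 37^1544 ≡ 1 (mod 3089), since |⟨1869⟩| = 1544.
37^1544 mod 3089 = 3088.
Since 3088 ≠ 1, 37 does not lie in the subgroup.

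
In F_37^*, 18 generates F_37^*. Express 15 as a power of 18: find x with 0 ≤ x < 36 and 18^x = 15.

5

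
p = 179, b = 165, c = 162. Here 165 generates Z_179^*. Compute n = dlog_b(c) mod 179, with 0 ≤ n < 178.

91

Baby-step giant-step with m = ceil(sqrt(178)) = 14.
Baby table (165^j mod 179 for j=0..13):
  0:1  1:165  2:17  3:120  4:110  5:71  6:80  7:133
  8:107  9:113  10:29  11:131  12:135  13:79
Giant step factor: 165^(-14) ≡ 151 (mod 179).
Scan 162·151^i mod 179 for i = 0, 1, …:
  i=0: 162   i=1: 118   i=2: 97   i=3: 148
  i=4: 152   i=5: 40   i=6: 133
Match at i=6, j=7: n = 6·14 + 7 = 91.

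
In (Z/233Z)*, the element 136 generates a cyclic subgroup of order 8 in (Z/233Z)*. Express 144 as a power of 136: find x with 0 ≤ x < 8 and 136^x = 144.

6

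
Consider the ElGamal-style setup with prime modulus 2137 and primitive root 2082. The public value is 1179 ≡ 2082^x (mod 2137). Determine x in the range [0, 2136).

454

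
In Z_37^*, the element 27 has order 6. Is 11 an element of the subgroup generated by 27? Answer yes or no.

yes

11 ∈ ⟨27⟩ iff 11^6 ≡ 1 (mod 37), since |⟨27⟩| = 6.
11^6 mod 37 = 1.
Since 1 = 1, 11 lies in the subgroup.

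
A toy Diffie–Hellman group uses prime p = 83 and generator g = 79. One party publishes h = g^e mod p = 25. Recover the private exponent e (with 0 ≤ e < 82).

Baby-step giant-step with m = ceil(sqrt(82)) = 10.
Baby table (79^j mod 83 for j=0..9):
  0:1  1:79  2:16  3:19  4:7  5:55  6:29  7:50
  8:49  9:53
Giant step factor: 79^(-10) ≡ 9 (mod 83).
Scan 25·9^i mod 83 for i = 0, 1, …:
  i=0: 25   i=1: 59   i=2: 33   i=3: 48
  i=4: 17   i=5: 70   i=6: 49
Match at i=6, j=8: e = 6·10 + 8 = 68.

68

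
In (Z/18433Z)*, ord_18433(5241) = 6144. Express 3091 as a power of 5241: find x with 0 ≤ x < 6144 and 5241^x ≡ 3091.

Baby-step giant-step with m = ceil(sqrt(6144)) = 79.
Baby table (5241^j mod 18433 for j=0..78):
  0:1  1:5241  2:2911  3:12460  4:13174  5:13349  6:8874  7:2175
  8:7581  9:8906  10:3990  11:8568  12:2100  13:1599  14:11777  15:9573
  16:15900  17:14740  18:18070  19:14549  20:12421  21:11538  22:10418  23:2192
  24:4513  25:3094  26:13047  27:11330  28:7837  29:4993  30:11886  31:9419
  32:1405  33:8838  34:16262  35:13383  36:2738  37:8984  38:7262  39:14430
  40:15464  41:15356  42:2318  43:1291  44:1220  45:16202  46:12284  47:12408
  48:17137  49:9441  50:6109  51:17581  52:13887  53:8283  54:1488  55:1449
  56:18246  57:15315  58:8633  59:10971  60:6484  61:10625  62:17965  63:17234
  64:1694  65:11981  66:9623  67:1455  68:12826  69:14348  70:9661  71:16283
  72:12846  73:8570  74:12582  75:7421  76:18264  77:17488  78:5732
Giant step factor: 5241^(-79) ≡ 15591 (mod 18433).
Scan 3091·15591^i mod 18433 for i = 0, 1, …:
  i=0: 3091   i=1: 7919   i=2: 895   i=3: 164
  i=4: 13170   i=5: 8283
Match at i=5, j=53: x = 5·79 + 53 = 448.

448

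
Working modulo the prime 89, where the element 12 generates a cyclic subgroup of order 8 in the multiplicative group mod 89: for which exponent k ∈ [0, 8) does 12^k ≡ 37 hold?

Successive powers of 12 modulo 89:
  12^0=1  12^1=12  12^2=55  12^3=37
So 12^3 ≡ 37 (mod 89), giving k = 3.

3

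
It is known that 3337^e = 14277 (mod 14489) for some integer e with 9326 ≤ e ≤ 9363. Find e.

9361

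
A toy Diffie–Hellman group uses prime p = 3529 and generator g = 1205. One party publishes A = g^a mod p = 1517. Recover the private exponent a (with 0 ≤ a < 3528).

1972

Baby-step giant-step with m = ceil(sqrt(3528)) = 60.
Baby table (1205^j mod 3529 for j=0..59):
  0:1  1:1205  2:1606  3:1338  4:3066  5:3196  6:1041  7:1610
  8:2629  9:2432  10:1490  11:2718  12:278  13:3264  14:1814  15:1419
  16:1859  17:2709  18:20  19:2926  20:359  21:2057  22:1327  23:398
  24:3175  25:439  26:3174  27:2763  28:1568  29:1425  30:2031  31:1758
  32:990  33:148  34:1890  35:1245  36:400  37:2056  38:122  39:2321
  40:1837  41:902  42:3507  43:1722  44:3487  45:2325  46:3128  47:268
  48:1801  49:3399  50:2155  51:2960  52:2510  53:197  54:942  55:2301
  56:2440  57:543  58:1450  59:395
Giant step factor: 1205^(-60) ≡ 393 (mod 3529).
Scan 1517·393^i mod 3529 for i = 0, 1, …:
  i=0: 1517   i=1: 3309   i=2: 1765   i=3: 1961
  i=4: 1351   i=5: 1593   i=6: 1416   i=7: 2435
  i=8: 596   i=9: 1314     …   i=31: 177
  i=32: 2510
Match at i=32, j=52: a = 32·60 + 52 = 1972.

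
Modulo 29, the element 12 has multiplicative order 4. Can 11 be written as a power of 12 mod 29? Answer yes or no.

⟨12⟩ has order 4; its elements mod 29 are {1, 12, 17, 28}.
11 is not in this set.

no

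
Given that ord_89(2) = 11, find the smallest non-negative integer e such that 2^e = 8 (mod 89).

Successive powers of 2 modulo 89:
  2^0=1  2^1=2  2^2=4  2^3=8
So 2^3 ≡ 8 (mod 89), giving e = 3.

3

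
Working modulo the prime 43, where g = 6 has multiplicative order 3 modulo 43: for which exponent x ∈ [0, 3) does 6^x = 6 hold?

Successive powers of 6 modulo 43:
  6^0=1  6^1=6
So 6^1 ≡ 6 (mod 43), giving x = 1.

1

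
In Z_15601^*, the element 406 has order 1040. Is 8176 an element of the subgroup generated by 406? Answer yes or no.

yes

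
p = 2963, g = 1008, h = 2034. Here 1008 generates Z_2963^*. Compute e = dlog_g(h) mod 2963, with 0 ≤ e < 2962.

1861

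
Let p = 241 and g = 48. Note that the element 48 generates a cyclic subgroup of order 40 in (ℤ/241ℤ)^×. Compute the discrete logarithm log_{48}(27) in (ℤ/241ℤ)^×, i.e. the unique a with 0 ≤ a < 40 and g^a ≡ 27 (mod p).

23

Successive powers of 48 modulo 241:
  48^0=1  48^1=48  48^2=135  48^3=214  48^4=150  48^5=211
  48^6=6  48^7=47  48^8=87  48^9=79  48^10=177  48^11=61
  48^12=36  48^13=41  48^14=40  48^15=233  48^16=98  48^17=125
  48^18=216  48^19=5  48^20=240  48^21=193  48^22=106  48^23=27
So 48^23 ≡ 27 (mod 241), giving a = 23.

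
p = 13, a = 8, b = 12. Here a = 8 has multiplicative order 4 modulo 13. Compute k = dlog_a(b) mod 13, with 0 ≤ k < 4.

Successive powers of 8 modulo 13:
  8^0=1  8^1=8  8^2=12
So 8^2 ≡ 12 (mod 13), giving k = 2.

2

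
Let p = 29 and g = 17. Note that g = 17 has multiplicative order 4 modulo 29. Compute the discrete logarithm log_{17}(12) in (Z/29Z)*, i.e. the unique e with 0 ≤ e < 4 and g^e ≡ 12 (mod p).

Successive powers of 17 modulo 29:
  17^0=1  17^1=17  17^2=28  17^3=12
So 17^3 ≡ 12 (mod 29), giving e = 3.

3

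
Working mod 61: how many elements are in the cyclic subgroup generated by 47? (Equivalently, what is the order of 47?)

The order of 47 must divide p − 1 = 60 = 2^2 · 3 · 5.
Divisors: 1, 2, 3, 4, 5, 6, 10, 12, 15, 20, 30, 60.
Check each in increasing order: 47^1 ≡ 47;  47^2 ≡ 13;  47^3 ≡ 1.
Smallest exponent giving 1 is 3.

3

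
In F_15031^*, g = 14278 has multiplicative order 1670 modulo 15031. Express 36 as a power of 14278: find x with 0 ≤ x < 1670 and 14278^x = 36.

Baby-step giant-step with m = ceil(sqrt(1670)) = 41.
Baby table (14278^j mod 15031 for j=0..40):
  0:1  1:14278  2:10862  3:12809  4:4725  5:4422  6:7116  7:7719
  8:4590  9:860  10:13784  11:7069  12:13048  13:5130  14:77  15:2143
  16:9669  17:9278  18:3081  19:9812  20:6816  21:8154  22:7717  23:6096
  24:9198  25:3197  26:12650  27:4204  28:5929  29:14701  30:7994  31:7949
  32:11772  33:3974  34:13778  35:11587  36:8000  37:3431  38:1789  39:5673
  40:12066
Giant step factor: 14278^(-41) ≡ 11589 (mod 15031).
Scan 36·11589^i mod 15031 for i = 0, 1, …:
  i=0: 36   i=1: 11367   i=2: 479   i=3: 4692
  i=4: 8461   i=5: 7316   i=6: 10284   i=7: 477
  i=8: 11576   i=9: 2589     …   i=15: 3072
  i=16: 8000
Match at i=16, j=36: x = 16·41 + 36 = 692.

692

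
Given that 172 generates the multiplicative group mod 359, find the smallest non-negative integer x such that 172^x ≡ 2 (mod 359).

76

Baby-step giant-step with m = ceil(sqrt(358)) = 19.
Baby table (172^j mod 359 for j=0..18):
  0:1  1:172  2:146  3:341  4:135  5:244  6:324  7:83
  8:275  9:271  10:301  11:76  12:148  13:326  14:68  15:208
  16:235  17:212  18:205
Giant step factor: 172^(-19) ≡ 336 (mod 359).
Scan 2·336^i mod 359 for i = 0, 1, …:
  i=0: 2   i=1: 313   i=2: 340   i=3: 78
  i=4: 1
Match at i=4, j=0: x = 4·19 + 0 = 76.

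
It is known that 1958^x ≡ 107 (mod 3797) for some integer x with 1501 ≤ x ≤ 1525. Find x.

Compute 1958^1501 mod 3797 = 1952, then multiply by 1958 repeatedly:
  1958^1501=1952  1958^1502=2234  1958^1503=28  1958^1504=1666  1958^1505=405
  1958^1506=3214  1958^1507=1383  1958^1508=653  1958^1509=2782  1958^1510=2258
  1958^1511=1456  1958^1512=3098  1958^1513=2075  1958^1514=60  1958^1515=3570
  1958^1516=3580  1958^1517=378  1958^1518=3506  1958^1519=3569  1958^1520=1622
  1958^1521=1584  1958^1522=3120  1958^1523=3384  1958^1524=107
Found 107 at exponent 1524.

1524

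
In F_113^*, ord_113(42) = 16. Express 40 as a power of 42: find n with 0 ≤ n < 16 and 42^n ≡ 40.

11

Successive powers of 42 modulo 113:
  42^0=1  42^1=42  42^2=69  42^3=73  42^4=15  42^5=65
  42^6=18  42^7=78  42^8=112  42^9=71  42^10=44  42^11=40
So 42^11 ≡ 40 (mod 113), giving n = 11.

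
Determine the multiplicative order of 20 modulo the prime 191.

The order of 20 must divide p − 1 = 190 = 2 · 5 · 19.
Divisors: 1, 2, 5, 10, 19, 38, 95, 190.
Check each in increasing order: 20^1 ≡ 20;  20^2 ≡ 18;  20^5 ≡ 177;  20^10 ≡ 5;  20^19 ≡ 49;  20^38 ≡ 109;  20^95 ≡ 1.
Smallest exponent giving 1 is 95.

95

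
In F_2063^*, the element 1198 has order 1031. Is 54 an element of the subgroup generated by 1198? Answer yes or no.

yes

54 ∈ ⟨1198⟩ iff 54^1031 ≡ 1 (mod 2063), since |⟨1198⟩| = 1031.
54^1031 mod 2063 = 1.
Since 1 = 1, 54 lies in the subgroup.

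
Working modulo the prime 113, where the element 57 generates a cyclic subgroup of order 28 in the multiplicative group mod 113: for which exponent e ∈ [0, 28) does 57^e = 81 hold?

Successive powers of 57 modulo 113:
  57^0=1  57^1=57  57^2=85  57^3=99  57^4=106  57^5=53
  57^6=83  57^7=98  57^8=49  57^9=81
So 57^9 ≡ 81 (mod 113), giving e = 9.

9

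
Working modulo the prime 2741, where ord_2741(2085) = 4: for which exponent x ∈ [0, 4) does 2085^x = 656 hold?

3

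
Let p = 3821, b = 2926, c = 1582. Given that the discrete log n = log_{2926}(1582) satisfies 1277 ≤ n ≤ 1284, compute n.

1281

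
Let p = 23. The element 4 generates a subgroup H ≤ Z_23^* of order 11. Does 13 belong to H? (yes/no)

13 ∈ ⟨4⟩ iff 13^11 ≡ 1 (mod 23), since |⟨4⟩| = 11.
13^11 mod 23 = 1.
Since 1 = 1, 13 lies in the subgroup.

yes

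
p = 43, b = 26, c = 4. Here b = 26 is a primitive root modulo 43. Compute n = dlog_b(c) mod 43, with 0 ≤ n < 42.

18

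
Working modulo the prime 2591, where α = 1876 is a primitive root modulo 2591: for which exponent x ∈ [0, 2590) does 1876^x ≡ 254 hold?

Baby-step giant-step with m = ceil(sqrt(2590)) = 51.
Baby table (1876^j mod 2591 for j=0..50):
  0:1  1:1876  2:798  3:2041  4:2009  5:1570  6:1944  7:1407
  8:1894  9:883  10:859  11:2473  12:1458  13:1703  14:125  15:1310
  16:1292  17:1207  18:2389  19:1925  20:2037  21:2278  22:969  23:1553
  24:1144  25:796  26:880  27:413  28:79  29:517  30:858  31:597
  32:660  33:2253  34:707  35:2331  36:1939  37:2391  38:495  39:1042
  40:1178  41:2396  42:2102  43:2441  44:1019  45:2077  46:2179  47:1797
  48:281  49:1183  50:1412
Giant step factor: 1876^(-51) ≡ 1193 (mod 2591).
Scan 254·1193^i mod 2591 for i = 0, 1, …:
  i=0: 254   i=1: 2466   i=2: 1153   i=3: 2299
  i=4: 1429   i=5: 2510   i=6: 1825   i=7: 785
  i=8: 1154   i=9: 901     …   i=25: 802
  i=26: 707
Match at i=26, j=34: x = 26·51 + 34 = 1360.

1360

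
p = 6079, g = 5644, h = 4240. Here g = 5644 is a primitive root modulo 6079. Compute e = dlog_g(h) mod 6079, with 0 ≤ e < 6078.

1648

Baby-step giant-step with m = ceil(sqrt(6078)) = 78.
Baby table (5644^j mod 6079 for j=0..77):
  0:1  1:5644  2:776  3:2864  4:355  5:3629  6:1925  7:1527
  8:4445  9:5626  10:2527  11:1054  12:3514  13:3318  14:3472  15:3351
  16:1275  17:4643  18:4602  19:4200  20:2779  21:856  22:4538  23:1645
  24:1747  25:6009  26:55  27:391  28:127  29:5545  30:1288  31:5067
  32:2532  33:4958  34:1315  35:5480  36:5247  37:3259  38:4821  39:120
  40:2511  41:1935  42:3256  43:47  44:3871  45:6077  46:870  47:4527
  48:351  49:5369  50:4900  51:2229  52:3025  53:3268  54:906  55:1025
  56:3971  57:5130  58:5522  59:5214  60:5456  61:3529  62:2872  63:2954
  64:3758  65:521  66:4367  67:3082  68:2789  69:2585  70:140  71:5969
  72:5297  73:5825  74:1068  75:3503  76:2024  77:1015
Giant step factor: 5644^(-78) ≡ 3918 (mod 6079).
Scan 4240·3918^i mod 6079 for i = 0, 1, …:
  i=0: 4240   i=1: 4492   i=2: 951   i=3: 5670
  i=4: 2394   i=5: 5874   i=6: 5317   i=7: 5352
  i=8: 2665   i=9: 3827     …   i=20: 5985
  i=21: 2527
Match at i=21, j=10: e = 21·78 + 10 = 1648.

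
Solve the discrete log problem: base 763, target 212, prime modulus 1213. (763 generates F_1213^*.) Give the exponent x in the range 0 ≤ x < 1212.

Baby-step giant-step with m = ceil(sqrt(1212)) = 35.
Baby table (763^j mod 1213 for j=0..34):
  0:1  1:763  2:1142  3:412  4:189  5:1073  6:1137  7:236
  8:544  9:226  10:192  11:936  12:924  13:259  14:1111  15:1019
  16:1177  17:431  18:130  19:937  20:474  21:188  22:310  23:1208
  24:1037  25:355  26:366  27:268  28:700  29:380  30:33  31:919
  32:83  33:253  34:172
Giant step factor: 763^(-35) ≡ 183 (mod 1213).
Scan 212·183^i mod 1213 for i = 0, 1, …:
  i=0: 212   i=1: 1193   i=2: 1192   i=3: 1009
  i=4: 271   i=5: 1073
Match at i=5, j=5: x = 5·35 + 5 = 180.

180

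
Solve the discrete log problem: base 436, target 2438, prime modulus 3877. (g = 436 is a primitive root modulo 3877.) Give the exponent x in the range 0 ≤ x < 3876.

Baby-step giant-step with m = ceil(sqrt(3876)) = 63.
Baby table (436^j mod 3877 for j=0..62):
  0:1  1:436  2:123  3:3227  4:3498  5:1467  6:3784  7:2099
  8:192  9:2295  10:354  11:3141  12:895  13:2520  14:1529  15:3677
  16:1971  17:2539  18:2059  19:2137  20:1252  21:3092  22:2793  23:370
  24:2363  25:2863  26:3751  27:3219  28:10  29:483  30:1230  31:1254
  32:87  33:3039  34:2947  35:1605  36:1920  37:3565  38:3540  39:394
  40:1196  41:1938  42:3659  43:1877  44:325  45:2128  46:1205  47:1985
  48:889  49:3781  50:791  51:3700  52:368  53:1491  54:2617  55:1174
  56:100  57:953  58:669  59:909  60:870  61:3251  62:2331
Giant step factor: 436^(-63) ≡ 794 (mod 3877).
Scan 2438·794^i mod 3877 for i = 0, 1, …:
  i=0: 2438   i=1: 1149   i=2: 1211   i=3: 38
  i=4: 3033   i=5: 585   i=6: 3127   i=7: 1558
  i=8: 289   i=9: 723     …   i=42: 48
  i=43: 3219
Match at i=43, j=27: x = 43·63 + 27 = 2736.

2736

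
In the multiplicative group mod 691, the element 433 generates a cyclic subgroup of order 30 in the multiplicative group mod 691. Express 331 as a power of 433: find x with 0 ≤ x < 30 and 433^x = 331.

22

Successive powers of 433 modulo 691:
  433^0=1  433^1=433  433^2=228  433^3=602  433^4=159  433^5=438
  433^6=320  433^7=360  433^8=405  433^9=542  433^10=437  433^11=578
  433^12=132  433^13=494  433^14=383  433^15=690  433^16=258  433^17=463
  433^18=89  433^19=532  433^20=253  433^21=371  433^22=331
So 433^22 ≡ 331 (mod 691), giving x = 22.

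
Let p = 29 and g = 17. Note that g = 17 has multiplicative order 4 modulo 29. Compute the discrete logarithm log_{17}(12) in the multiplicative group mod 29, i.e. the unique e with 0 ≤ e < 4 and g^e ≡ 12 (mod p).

Successive powers of 17 modulo 29:
  17^0=1  17^1=17  17^2=28  17^3=12
So 17^3 ≡ 12 (mod 29), giving e = 3.

3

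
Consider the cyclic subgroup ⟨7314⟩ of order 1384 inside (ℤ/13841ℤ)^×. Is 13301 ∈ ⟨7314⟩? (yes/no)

no

13301 ∈ ⟨7314⟩ iff 13301^1384 ≡ 1 (mod 13841), since |⟨7314⟩| = 1384.
13301^1384 mod 13841 = 13545.
Since 13545 ≠ 1, 13301 does not lie in the subgroup.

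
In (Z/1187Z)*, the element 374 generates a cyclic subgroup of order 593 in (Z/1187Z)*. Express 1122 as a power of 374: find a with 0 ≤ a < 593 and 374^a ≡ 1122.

363

Baby-step giant-step with m = ceil(sqrt(593)) = 25.
Baby table (374^j mod 1187 for j=0..24):
  0:1  1:374  2:997  3:160  4:490  5:462  6:673  7:58
  8:326  9:850  10:971  11:1119  12:682  13:1050  14:990  15:1103
  16:633  17:529  18:804  19:385  20:363  21:444  22:1063  23:1104
  24:1007
Giant step factor: 374^(-25) ≡ 1180 (mod 1187).
Scan 1122·1180^i mod 1187 for i = 0, 1, …:
  i=0: 1122   i=1: 455   i=2: 376   i=3: 929
  i=4: 619   i=5: 415   i=6: 656   i=7: 156
  i=8: 95   i=9: 522     …   i=13: 1037
  i=14: 1050
Match at i=14, j=13: a = 14·25 + 13 = 363.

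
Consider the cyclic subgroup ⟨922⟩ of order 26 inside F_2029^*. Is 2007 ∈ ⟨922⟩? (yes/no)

2007 ∈ ⟨922⟩ iff 2007^26 ≡ 1 (mod 2029), since |⟨922⟩| = 26.
2007^26 mod 2029 = 1565.
Since 1565 ≠ 1, 2007 does not lie in the subgroup.

no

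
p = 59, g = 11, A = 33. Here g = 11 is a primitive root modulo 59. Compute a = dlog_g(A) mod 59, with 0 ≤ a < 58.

3

Baby-step giant-step with m = ceil(sqrt(58)) = 8.
Baby table (11^j mod 59 for j=0..7):
  0:1  1:11  2:3  3:33  4:9  5:40  6:27  7:2
Giant step factor: 11^(-8) ≡ 51 (mod 59).
Scan 33·51^i mod 59 for i = 0, 1, …:
  i=0: 33
Match at i=0, j=3: a = 0·8 + 3 = 3.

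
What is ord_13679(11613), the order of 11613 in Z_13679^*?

6839

The order of 11613 must divide p − 1 = 13678 = 2 · 7 · 977.
Divisors: 1, 2, 7, 14, 977, 1954, 6839, 13678.
Check each in increasing order: 11613^1 ≡ 11613;  11613^2 ≡ 508;  11613^7 ≡ 9960;  11613^14 ≡ 1492;  11613^977 ≡ 1247;  11613^1954 ≡ 9282;  11613^6839 ≡ 1.
Smallest exponent giving 1 is 6839.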